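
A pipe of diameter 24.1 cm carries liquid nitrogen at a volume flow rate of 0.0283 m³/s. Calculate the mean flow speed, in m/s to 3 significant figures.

v = 0.620 m/s

Q = 0.0283 m³/s = 0.0283 m³/s.
v = Q/A = 0.0283 / 0.0456 = 0.620 m/s.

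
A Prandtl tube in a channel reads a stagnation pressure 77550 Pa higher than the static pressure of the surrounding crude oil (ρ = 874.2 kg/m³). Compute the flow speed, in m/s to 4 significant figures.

The dynamic pressure equals the rise in static pressure at the stagnation point: ΔP = ½ρv².
v = √(2ΔP/ρ) = √(2·77550/874.2) = 13.32 m/s.

v ≈ 13.32 m/s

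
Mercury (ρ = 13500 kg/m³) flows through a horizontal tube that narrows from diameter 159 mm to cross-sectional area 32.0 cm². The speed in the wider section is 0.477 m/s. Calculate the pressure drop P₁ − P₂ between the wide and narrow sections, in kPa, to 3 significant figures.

Mass conservation (A₁v₁ = A₂v₂) gives v₂ = 0.477 × 199/32.0 = 2.96 m/s.
Bernoulli (h₁ = h₂): P₁ − P₂ = ½ρ(v₂² − v₁²).
P₁ − P₂ = ½·13500·(2.96² − 0.477²) = ½·13500·8.53 = 57600 Pa.

ΔP ≈ 57.6 kPa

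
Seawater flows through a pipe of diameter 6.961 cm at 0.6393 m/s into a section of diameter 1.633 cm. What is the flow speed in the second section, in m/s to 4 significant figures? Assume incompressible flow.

v₂ ≈ 11.62 m/s

Mass conservation (A₁v₁ = A₂v₂) gives v₂ = 0.6393 × 38.06/2.094 = 11.62 m/s.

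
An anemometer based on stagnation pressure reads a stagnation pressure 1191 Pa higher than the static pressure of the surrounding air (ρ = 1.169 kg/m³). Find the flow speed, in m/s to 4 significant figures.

The dynamic pressure equals the rise in static pressure at the stagnation point: ΔP = ½ρv².
v = √(2ΔP/ρ) = √(2·1191/1.169) = 45.14 m/s.

45.14 m/s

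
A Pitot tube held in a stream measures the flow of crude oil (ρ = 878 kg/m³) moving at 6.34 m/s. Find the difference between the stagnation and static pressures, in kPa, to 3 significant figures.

The dynamic pressure equals the rise in static pressure at the stagnation point: ΔP = ½ρv².
ΔP = ½·878·6.34² = 17600 Pa.

ΔP ≈ 17.6 kPa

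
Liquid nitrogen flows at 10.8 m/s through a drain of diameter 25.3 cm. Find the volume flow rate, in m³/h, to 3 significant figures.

Q ≈ 1950 m³/h

Q = A·v = 0.0503 m² × 10.8 m/s = 0.543 m³/s.
Converting: 0.543 m³/s × 3600 = 1950 m³/h.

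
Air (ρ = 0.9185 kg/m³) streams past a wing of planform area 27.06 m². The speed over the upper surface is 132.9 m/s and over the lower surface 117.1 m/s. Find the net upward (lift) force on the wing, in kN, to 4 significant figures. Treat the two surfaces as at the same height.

F = 49.09 kN

From P + ½ρv² = const at equal height, P_low − P_up = ½ρ(v_up² − v_low²).
ΔP = ½·0.9185·(132.9² − 117.1²) = 1814 Pa.
Lift = ΔP · A = 1814 × 27.06 = 49090 N.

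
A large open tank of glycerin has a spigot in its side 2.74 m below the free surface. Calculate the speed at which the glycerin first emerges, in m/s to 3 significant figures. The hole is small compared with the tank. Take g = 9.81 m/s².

v ≈ 7.33 m/s

Bernoulli from surface to hole (P equal, v_surface ≈ 0): v = √(2gh) = √(2×9.81×2.74) = 7.33 m/s.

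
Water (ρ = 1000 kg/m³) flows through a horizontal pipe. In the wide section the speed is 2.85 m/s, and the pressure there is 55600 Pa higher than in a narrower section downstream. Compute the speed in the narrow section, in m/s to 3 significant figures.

Along the level pipe P + ½ρv² is conserved, hence v₂² = v₁² + 2(P₁ − P₂)/ρ.
v₂ = √(2.85² + 2·55600/1000) = √(8.12 + 111) = 10.9 m/s.

10.9 m/s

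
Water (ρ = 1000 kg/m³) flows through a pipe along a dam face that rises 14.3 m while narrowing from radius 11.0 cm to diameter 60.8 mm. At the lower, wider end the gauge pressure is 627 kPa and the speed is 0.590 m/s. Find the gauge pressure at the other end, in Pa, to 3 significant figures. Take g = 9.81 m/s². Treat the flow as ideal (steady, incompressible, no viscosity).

Mass conservation (A₁v₁ = A₂v₂) gives v₂ = 0.590 × 380/29.0 = 7.72 m/s.
Applying Bernoulli between the two ends and solving for P₂: P₂ = P₁ + ½ρ(v₁² − v₂²) − ρgΔh.
P₂ = 627000 + ½·1000·(0.590² − 7.72²) − 1000·9.81·(+14.3) = 627000 + (-29700) − (140000) = 457000 Pa.

P₂ ≈ 457000 Pa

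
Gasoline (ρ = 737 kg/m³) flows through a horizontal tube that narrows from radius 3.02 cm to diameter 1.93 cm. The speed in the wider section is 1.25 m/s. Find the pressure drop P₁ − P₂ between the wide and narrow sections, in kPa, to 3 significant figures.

ΔP = 54.7 kPa

Mass conservation (A₁v₁ = A₂v₂) gives v₂ = 1.25 × 28.7/2.93 = 12.2 m/s.
Along the horizontal streamline, P + ½ρv² is constant.
P₁ − P₂ = ½·737·(12.2² − 1.25²) = ½·737·148 = 54700 Pa.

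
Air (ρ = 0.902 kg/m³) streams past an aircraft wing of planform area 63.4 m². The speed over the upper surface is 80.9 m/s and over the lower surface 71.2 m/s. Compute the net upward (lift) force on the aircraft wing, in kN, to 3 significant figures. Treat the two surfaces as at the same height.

F = 42.2 kN

From P + ½ρv² = const at equal height, P_low − P_up = ½ρ(v_up² − v_low²).
ΔP = ½·0.902·(80.9² − 71.2²) = 665 Pa.
Lift = ΔP · A = 665 × 63.4 = 42200 N.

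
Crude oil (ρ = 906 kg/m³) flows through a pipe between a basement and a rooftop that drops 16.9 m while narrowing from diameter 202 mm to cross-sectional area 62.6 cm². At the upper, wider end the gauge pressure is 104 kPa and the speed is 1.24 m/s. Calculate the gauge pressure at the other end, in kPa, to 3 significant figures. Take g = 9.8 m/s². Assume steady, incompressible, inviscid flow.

By continuity, v₂ = v₁·A₁/A₂ = 1.24·(320/62.6) = 6.35 m/s.
Energy conservation along the streamline gives P₂ = P₁ − ½ρ(v₂² − v₁²) − ρg(h₂ − h₁).
P₂ = 104000 + ½·906·(1.24² − 6.35²) − 906·9.8·(−16.9) = 104000 + (-17600) − (-150000) = 236000 Pa.

236 kPa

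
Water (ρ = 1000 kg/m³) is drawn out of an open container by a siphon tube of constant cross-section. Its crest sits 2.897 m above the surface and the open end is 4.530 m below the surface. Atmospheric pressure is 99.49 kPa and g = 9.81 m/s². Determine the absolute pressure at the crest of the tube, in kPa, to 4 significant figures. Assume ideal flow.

26.63 kPa

The outlet speed comes from Torricelli: v = √(2g·4.530) = 9.428 m/s.
With constant cross-section the crest speed equals v; applying Bernoulli from the surface up to the crest, P_top = P_atm − ½ρv² − ρg·h_top.
P_top = 99490 − ½·1000·9.428² − 1000·9.81·2.897 = 26630 Pa.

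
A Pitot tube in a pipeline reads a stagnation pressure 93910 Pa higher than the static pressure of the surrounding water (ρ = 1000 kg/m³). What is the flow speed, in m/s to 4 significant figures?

v ≈ 13.70 m/s

Bernoulli between the free stream and the stagnation point: ½ρv² = P_stag − P_static.
v = √(2ΔP/ρ) = √(2·93910/1000) = 13.70 m/s.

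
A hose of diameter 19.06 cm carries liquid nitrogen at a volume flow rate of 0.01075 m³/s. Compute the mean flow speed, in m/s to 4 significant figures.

Q = 0.01075 m³/s = 0.01075 m³/s.
v = Q/A = 0.01075 / 0.02853 = 0.3768 m/s.

v = 0.3768 m/s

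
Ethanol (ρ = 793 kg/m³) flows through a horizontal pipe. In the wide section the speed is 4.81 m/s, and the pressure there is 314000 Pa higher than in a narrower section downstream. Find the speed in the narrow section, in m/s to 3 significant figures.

v₂ = 28.5 m/s

With h₁ = h₂, rearranging Bernoulli gives v₂ = √(v₁² + 2ΔP/ρ).
v₂ = √(4.81² + 2·314000/793) = √(23.1 + 792) = 28.5 m/s.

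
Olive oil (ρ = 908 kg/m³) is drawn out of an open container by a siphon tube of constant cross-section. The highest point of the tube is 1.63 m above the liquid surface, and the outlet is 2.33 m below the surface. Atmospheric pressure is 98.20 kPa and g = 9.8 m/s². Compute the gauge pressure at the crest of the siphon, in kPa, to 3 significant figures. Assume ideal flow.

The outlet speed comes from Torricelli: v = √(2g·2.33) = 6.76 m/s.
The bore is uniform, so the speed at the crest is the same v. Bernoulli surface→crest: P_atm = P_top + ½ρv² + ρg·h_top.
P_top = 98200 − ½·908·6.76² − 908·9.8·1.63 = 63000 Pa. So P_gauge = P_top − P_atm = -35200 Pa.

-35.2 kPa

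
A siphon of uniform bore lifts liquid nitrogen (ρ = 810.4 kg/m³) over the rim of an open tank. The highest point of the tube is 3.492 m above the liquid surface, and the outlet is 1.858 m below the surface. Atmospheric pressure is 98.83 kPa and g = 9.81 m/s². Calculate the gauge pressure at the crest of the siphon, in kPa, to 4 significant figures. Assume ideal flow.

Bernoulli surface→outlet gives ½v² = g·h_out, so v = √(2·9.81·1.858) = 6.038 m/s.
The bore is uniform, so the speed at the crest is the same v. Bernoulli surface→crest: P_atm = P_top + ½ρv² + ρg·h_top.
P_top = 98830 − ½·810.4·6.038² − 810.4·9.81·3.492 = 56300 Pa. So P_gauge = P_top − P_atm = -42530 Pa.

P_gauge = -42.53 kPa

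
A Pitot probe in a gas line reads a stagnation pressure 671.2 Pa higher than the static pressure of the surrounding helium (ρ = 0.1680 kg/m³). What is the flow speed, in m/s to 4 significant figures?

Bernoulli between the free stream and the stagnation point: ½ρv² = P_stag − P_static.
v = √(2ΔP/ρ) = √(2·671.2/0.1680) = 89.39 m/s.

89.39 m/s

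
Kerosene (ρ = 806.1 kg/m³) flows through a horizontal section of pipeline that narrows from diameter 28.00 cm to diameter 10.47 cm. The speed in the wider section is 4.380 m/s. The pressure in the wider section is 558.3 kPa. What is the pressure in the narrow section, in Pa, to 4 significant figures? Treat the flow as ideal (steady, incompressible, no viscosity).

P₂ = 170500 Pa

Continuity gives A₁v₁ = A₂v₂, so v₂ = (615.8 cm²)/(86.10 cm²) × 4.380 m/s = 31.33 m/s.
Along the horizontal streamline, P + ½ρv² is constant.
P₂ = P₁ − ½ρ(v₂² − v₁²) = 558300 − ½·806.1·(31.33² − 4.380²) = 558300 − 387800 = 170500 Pa.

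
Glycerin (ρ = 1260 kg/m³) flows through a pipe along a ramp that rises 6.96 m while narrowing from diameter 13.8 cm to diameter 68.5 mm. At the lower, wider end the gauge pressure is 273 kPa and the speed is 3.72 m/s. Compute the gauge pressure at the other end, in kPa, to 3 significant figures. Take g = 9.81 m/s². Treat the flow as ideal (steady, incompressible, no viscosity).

The volume flow rate is constant, so v₂ = (A₁/A₂)v₁ = (150/36.9)·3.72 = 15.1 m/s.
Bernoulli: P₁ + ½ρv₁² + ρg h₁ = P₂ + ½ρv₂² + ρg h₂, so P₂ = P₁ + ½ρ(v₁² − v₂²) − ρg(h₂ − h₁).
P₂ = 273000 + ½·1260·(3.72² − 15.1²) − 1260·9.81·(+6.96) = 273000 + (-135000) − (86000) = 52100 Pa.

52.1 kPa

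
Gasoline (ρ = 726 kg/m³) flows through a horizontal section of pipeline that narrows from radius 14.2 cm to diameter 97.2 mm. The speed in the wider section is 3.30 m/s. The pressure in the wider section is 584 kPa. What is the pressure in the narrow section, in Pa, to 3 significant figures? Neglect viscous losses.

Continuity gives A₁v₁ = A₂v₂, so v₂ = (633 cm²)/(74.2 cm²) × 3.30 m/s = 28.2 m/s.
The pipe is horizontal, so Bernoulli reduces to P₁ + ½ρv₁² = P₂ + ½ρv₂².
P₂ = P₁ − ½ρ(v₂² − v₁²) = 584000 − ½·726·(28.2² − 3.30²) = 584000 − 284000 = 300000 Pa.

300000 Pa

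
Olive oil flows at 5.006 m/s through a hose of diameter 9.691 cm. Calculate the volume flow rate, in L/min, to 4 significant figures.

2215 L/min

Q = A·v = 0.007376 m² × 5.006 m/s = 0.03692 m³/s.
Converting: 0.03692 m³/s × 60000 = 2215 L/min.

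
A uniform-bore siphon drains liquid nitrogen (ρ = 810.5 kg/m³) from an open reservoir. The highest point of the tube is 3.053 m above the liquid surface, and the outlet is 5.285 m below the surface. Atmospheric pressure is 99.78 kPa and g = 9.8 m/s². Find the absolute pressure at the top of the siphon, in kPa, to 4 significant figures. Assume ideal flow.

The outlet speed comes from Torricelli: v = √(2g·5.285) = 10.18 m/s.
Continuity keeps v the same throughout the tube; from surface to crest, P_atm + 0 = P_top + ½ρv² + ρg·h_top.
P_top = 99780 − ½·810.5·10.18² − 810.5·9.8·3.053 = 33550 Pa.

33.55 kPa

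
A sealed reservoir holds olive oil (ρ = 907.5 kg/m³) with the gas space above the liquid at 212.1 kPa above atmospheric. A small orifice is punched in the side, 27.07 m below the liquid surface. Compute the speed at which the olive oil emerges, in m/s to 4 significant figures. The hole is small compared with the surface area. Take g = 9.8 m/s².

Take point 1 at the surface (v₁ ≈ 0) and point 2 at the hole (at atmospheric pressure). Bernoulli: P₁ + ρg h = P_atm + ½ρv₂².
With P₁ − P_atm = 212100 Pa, v₂ = √(2gh + 2ΔP/ρ) = √(2·9.8·27.07 + 2·212100/907.5) = 31.59 m/s.

v = 31.59 m/s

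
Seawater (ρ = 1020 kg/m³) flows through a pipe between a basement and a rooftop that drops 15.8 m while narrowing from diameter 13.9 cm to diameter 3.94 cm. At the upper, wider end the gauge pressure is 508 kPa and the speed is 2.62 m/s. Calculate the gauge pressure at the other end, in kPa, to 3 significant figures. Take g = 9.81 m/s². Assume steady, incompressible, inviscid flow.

P₂ ≈ 127 kPa

Mass conservation (A₁v₁ = A₂v₂) gives v₂ = 2.62 × 152/12.2 = 32.6 m/s.
Bernoulli: P₁ + ½ρv₁² + ρg h₁ = P₂ + ½ρv₂² + ρg h₂, so P₂ = P₁ + ½ρ(v₁² − v₂²) − ρg(h₂ − h₁).
P₂ = 508000 + ½·1020·(2.62² − 32.6²) − 1020·9.81·(−15.8) = 508000 + (-539000) − (-158000) = 127000 Pa.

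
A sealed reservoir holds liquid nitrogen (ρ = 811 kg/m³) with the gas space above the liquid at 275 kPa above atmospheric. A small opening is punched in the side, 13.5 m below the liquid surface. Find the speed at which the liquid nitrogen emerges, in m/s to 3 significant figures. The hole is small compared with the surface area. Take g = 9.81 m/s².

v = 30.7 m/s

Take point 1 at the surface (v₁ ≈ 0) and point 2 at the hole (at atmospheric pressure). Bernoulli: P₁ + ρg h = P_atm + ½ρv₂².
With P₁ − P_atm = 275000 Pa, v₂ = √(2gh + 2ΔP/ρ) = √(2·9.81·13.5 + 2·275000/811) = 30.7 m/s.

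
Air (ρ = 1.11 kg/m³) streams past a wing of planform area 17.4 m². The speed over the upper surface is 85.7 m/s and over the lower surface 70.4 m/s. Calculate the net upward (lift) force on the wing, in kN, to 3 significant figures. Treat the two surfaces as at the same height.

From P + ½ρv² = const at equal height, P_low − P_up = ½ρ(v_up² − v_low²).
ΔP = ½·1.11·(85.7² − 70.4²) = 1330 Pa.
Lift = ΔP · A = 1330 × 17.4 = 23100 N.

F = 23.1 kN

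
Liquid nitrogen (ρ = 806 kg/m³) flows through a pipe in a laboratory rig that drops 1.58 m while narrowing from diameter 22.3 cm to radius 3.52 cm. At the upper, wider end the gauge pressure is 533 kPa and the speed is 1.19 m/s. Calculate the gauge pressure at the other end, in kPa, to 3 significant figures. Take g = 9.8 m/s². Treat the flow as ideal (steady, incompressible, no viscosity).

Continuity gives A₁v₁ = A₂v₂, so v₂ = (391 cm²)/(38.9 cm²) × 1.19 m/s = 11.9 m/s.
Applying Bernoulli between the two ends and solving for P₂: P₂ = P₁ + ½ρ(v₁² − v₂²) − ρgΔh.
P₂ = 533000 + ½·806·(1.19² − 11.9²) − 806·9.8·(−1.58) = 533000 + (-56900) − (-12500) = 489000 Pa.

489 kPa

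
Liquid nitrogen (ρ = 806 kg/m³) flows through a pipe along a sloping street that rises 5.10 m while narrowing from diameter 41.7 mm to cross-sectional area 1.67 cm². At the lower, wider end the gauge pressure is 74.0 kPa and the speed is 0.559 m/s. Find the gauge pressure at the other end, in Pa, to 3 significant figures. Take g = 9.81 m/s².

P₂ ≈ 25400 Pa

Mass conservation (A₁v₁ = A₂v₂) gives v₂ = 0.559 × 13.7/1.67 = 4.57 m/s.
Applying Bernoulli between the two ends and solving for P₂: P₂ = P₁ + ½ρ(v₁² − v₂²) − ρgΔh.
P₂ = 74000 + ½·806·(0.559² − 4.57²) − 806·9.81·(+5.10) = 74000 + (-8300) − (40300) = 25400 Pa.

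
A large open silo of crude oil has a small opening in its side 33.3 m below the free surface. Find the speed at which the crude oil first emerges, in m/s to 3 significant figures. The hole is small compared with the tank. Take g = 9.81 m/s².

Bernoulli from surface to hole (P equal, v_surface ≈ 0): v = √(2gh) = √(2×9.81×33.3) = 25.6 m/s.

25.6 m/s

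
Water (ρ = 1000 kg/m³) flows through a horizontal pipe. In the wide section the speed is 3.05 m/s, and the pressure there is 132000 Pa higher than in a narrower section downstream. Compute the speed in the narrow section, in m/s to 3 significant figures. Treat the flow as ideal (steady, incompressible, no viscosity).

v₂ = 16.5 m/s

Horizontal Bernoulli: P₁ + ½ρv₁² = P₂ + ½ρv₂², so v₂² = v₁² + 2(P₁ − P₂)/ρ.
v₂ = √(3.05² + 2·132000/1000) = √(9.30 + 264) = 16.5 m/s.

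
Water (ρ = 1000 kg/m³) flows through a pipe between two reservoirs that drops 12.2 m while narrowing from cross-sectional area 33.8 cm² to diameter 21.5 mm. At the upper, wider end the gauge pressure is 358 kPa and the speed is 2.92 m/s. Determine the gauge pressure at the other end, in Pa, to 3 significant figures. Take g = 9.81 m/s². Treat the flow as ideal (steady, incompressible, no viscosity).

Continuity gives A₁v₁ = A₂v₂, so v₂ = (33.8 cm²)/(3.63 cm²) × 2.92 m/s = 27.2 m/s.
Energy conservation along the streamline gives P₂ = P₁ − ½ρ(v₂² − v₁²) − ρg(h₂ − h₁).
P₂ = 358000 + ½·1000·(2.92² − 27.2²) − 1000·9.81·(−12.2) = 358000 + (-365000) − (-120000) = 112000 Pa.

P₂ ≈ 112000 Pa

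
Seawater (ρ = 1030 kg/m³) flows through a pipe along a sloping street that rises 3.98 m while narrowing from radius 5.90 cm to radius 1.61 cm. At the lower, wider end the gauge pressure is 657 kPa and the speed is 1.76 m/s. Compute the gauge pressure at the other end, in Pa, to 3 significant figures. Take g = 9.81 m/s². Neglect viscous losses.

P₂ ≈ 331000 Pa

The volume flow rate is constant, so v₂ = (A₁/A₂)v₁ = (109/8.14)·1.76 = 23.6 m/s.
Bernoulli: P₁ + ½ρv₁² + ρg h₁ = P₂ + ½ρv₂² + ρg h₂, so P₂ = P₁ + ½ρ(v₁² − v₂²) − ρg(h₂ − h₁).
P₂ = 657000 + ½·1030·(1.76² − 23.6²) − 1030·9.81·(+3.98) = 657000 + (-286000) − (40200) = 331000 Pa.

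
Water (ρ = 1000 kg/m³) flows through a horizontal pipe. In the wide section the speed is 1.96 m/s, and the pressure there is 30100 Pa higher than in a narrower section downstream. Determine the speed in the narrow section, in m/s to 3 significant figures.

v₂ ≈ 8.00 m/s

Along the level pipe P + ½ρv² is conserved, hence v₂² = v₁² + 2(P₁ − P₂)/ρ.
v₂ = √(1.96² + 2·30100/1000) = √(3.84 + 60.2) = 8.00 m/s.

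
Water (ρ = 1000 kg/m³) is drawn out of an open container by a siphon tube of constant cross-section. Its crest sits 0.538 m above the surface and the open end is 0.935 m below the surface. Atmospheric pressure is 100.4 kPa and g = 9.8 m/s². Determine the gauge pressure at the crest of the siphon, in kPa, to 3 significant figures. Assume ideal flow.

Bernoulli surface→outlet gives ½v² = g·h_out, so v = √(2·9.8·0.935) = 4.28 m/s.
With constant cross-section the crest speed equals v; applying Bernoulli from the surface up to the crest, P_top = P_atm − ½ρv² − ρg·h_top.
P_top = 100400 − ½·1000·4.28² − 1000·9.8·0.538 = 86000 Pa. So P_gauge = P_top − P_atm = -14400 Pa.

P_gauge = -14.4 kPa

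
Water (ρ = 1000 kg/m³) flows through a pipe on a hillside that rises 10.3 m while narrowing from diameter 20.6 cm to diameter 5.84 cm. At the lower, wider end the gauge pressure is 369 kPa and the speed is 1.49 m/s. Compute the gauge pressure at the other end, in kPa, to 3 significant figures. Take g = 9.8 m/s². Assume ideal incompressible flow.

P₂ ≈ 97.3 kPa

Continuity gives A₁v₁ = A₂v₂, so v₂ = (333 cm²)/(26.8 cm²) × 1.49 m/s = 18.5 m/s.
Applying Bernoulli between the two ends and solving for P₂: P₂ = P₁ + ½ρ(v₁² − v₂²) − ρgΔh.
P₂ = 369000 + ½·1000·(1.49² − 18.5²) − 1000·9.8·(+10.3) = 369000 + (-171000) − (101000) = 97300 Pa.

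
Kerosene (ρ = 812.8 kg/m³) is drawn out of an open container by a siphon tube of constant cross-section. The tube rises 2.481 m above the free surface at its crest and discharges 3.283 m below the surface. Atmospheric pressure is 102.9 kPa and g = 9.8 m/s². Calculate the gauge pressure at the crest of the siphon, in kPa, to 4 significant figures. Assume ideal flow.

From the surface to the outlet (both open to atmosphere, surface at rest): v = √(2g·h_out) = √(2·9.8·3.283) = 8.022 m/s.
Continuity keeps v the same throughout the tube; from surface to crest, P_atm + 0 = P_top + ½ρv² + ρg·h_top.
P_top = 102900 − ½·812.8·8.022² − 812.8·9.8·2.481 = 56990 Pa. So P_gauge = P_top − P_atm = -45910 Pa.

P_gauge ≈ -45.91 kPa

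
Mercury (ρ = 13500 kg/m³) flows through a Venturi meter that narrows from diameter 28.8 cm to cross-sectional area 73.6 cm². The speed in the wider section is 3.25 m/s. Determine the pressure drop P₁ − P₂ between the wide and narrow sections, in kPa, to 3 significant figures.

Continuity gives A₁v₁ = A₂v₂, so v₂ = (651 cm²)/(73.6 cm²) × 3.25 m/s = 28.8 m/s.
Bernoulli (h₁ = h₂): P₁ − P₂ = ½ρ(v₂² − v₁²).
P₁ − P₂ = ½·13500·(28.8² − 3.25²) = ½·13500·817 = 5510000 Pa.

ΔP ≈ 5510 kPa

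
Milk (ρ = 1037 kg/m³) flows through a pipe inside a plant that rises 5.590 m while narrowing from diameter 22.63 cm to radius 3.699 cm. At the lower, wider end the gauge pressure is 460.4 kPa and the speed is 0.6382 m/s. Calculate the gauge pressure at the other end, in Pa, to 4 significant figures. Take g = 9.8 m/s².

Mass conservation (A₁v₁ = A₂v₂) gives v₂ = 0.6382 × 402.2/42.99 = 5.972 m/s.
Applying Bernoulli between the two ends and solving for P₂: P₂ = P₁ + ½ρ(v₁² − v₂²) − ρgΔh.
P₂ = 460400 + ½·1037·(0.6382² − 5.972²) − 1037·9.8·(+5.590) = 460400 + (-18280) − (56810) = 385300 Pa.

P₂ ≈ 385300 Pa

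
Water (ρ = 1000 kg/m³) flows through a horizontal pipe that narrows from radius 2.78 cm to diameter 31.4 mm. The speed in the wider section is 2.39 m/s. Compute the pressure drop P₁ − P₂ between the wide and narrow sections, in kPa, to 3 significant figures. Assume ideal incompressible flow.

Continuity gives A₁v₁ = A₂v₂, so v₂ = (24.3 cm²)/(7.74 cm²) × 2.39 m/s = 7.49 m/s.
Along the horizontal streamline, P + ½ρv² is constant.
P₁ − P₂ = ½·1000·(7.49² − 2.39²) = ½·1000·50.4 = 25200 Pa.

ΔP = 25.2 kPa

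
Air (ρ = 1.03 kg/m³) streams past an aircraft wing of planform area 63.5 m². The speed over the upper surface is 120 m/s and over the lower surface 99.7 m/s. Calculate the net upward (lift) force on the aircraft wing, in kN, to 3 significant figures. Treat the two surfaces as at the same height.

F ≈ 146 kN

From P + ½ρv² = const at equal height, P_low − P_up = ½ρ(v_up² − v_low²).
ΔP = ½·1.03·(120² − 99.7²) = 2300 Pa.
Lift = ΔP · A = 2300 × 63.5 = 146000 N.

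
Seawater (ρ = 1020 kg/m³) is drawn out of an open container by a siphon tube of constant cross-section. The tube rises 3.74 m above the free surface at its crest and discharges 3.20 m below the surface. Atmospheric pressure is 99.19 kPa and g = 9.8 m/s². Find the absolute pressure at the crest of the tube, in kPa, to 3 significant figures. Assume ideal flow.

P_top ≈ 29.8 kPa

From the surface to the outlet (both open to atmosphere, surface at rest): v = √(2g·h_out) = √(2·9.8·3.20) = 7.92 m/s.
Continuity keeps v the same throughout the tube; from surface to crest, P_atm + 0 = P_top + ½ρv² + ρg·h_top.
P_top = 99190 − ½·1020·7.92² − 1020·9.8·3.74 = 29800 Pa.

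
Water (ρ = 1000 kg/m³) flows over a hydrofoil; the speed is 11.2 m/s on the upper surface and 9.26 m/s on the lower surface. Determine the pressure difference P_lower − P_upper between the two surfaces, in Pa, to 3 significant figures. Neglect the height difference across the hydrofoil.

With negligible Δh, P + ½ρv² is constant, so P_low − P_up = ½ρ(v_up² − v_low²).
ΔP = ½·1000·(11.2² − 9.26²) = 19800 Pa.

ΔP = 19800 Pa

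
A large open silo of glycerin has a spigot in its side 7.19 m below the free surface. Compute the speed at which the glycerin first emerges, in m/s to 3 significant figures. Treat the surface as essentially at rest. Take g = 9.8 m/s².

v ≈ 11.9 m/s

Bernoulli from surface to hole (P equal, v_surface ≈ 0): v = √(2gh) = √(2×9.8×7.19) = 11.9 m/s.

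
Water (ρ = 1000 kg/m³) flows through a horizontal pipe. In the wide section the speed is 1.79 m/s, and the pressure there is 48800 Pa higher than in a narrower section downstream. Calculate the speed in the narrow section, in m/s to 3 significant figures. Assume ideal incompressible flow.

With h₁ = h₂, rearranging Bernoulli gives v₂ = √(v₁² + 2ΔP/ρ).
v₂ = √(1.79² + 2·48800/1000) = √(3.20 + 97.6) = 10.0 m/s.

v₂ ≈ 10.0 m/s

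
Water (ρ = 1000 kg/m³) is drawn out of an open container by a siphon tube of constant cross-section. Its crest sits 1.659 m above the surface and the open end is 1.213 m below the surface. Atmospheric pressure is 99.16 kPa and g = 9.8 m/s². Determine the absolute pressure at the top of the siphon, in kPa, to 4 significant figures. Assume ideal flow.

P_top = 71.01 kPa

The outlet speed comes from Torricelli: v = √(2g·1.213) = 4.876 m/s.
With constant cross-section the crest speed equals v; applying Bernoulli from the surface up to the crest, P_top = P_atm − ½ρv² − ρg·h_top.
P_top = 99160 − ½·1000·4.876² − 1000·9.8·1.659 = 71010 Pa.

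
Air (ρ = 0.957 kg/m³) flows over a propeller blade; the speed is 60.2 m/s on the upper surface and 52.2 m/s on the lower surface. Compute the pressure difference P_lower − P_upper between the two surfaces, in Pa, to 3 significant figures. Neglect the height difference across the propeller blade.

With negligible Δh, P + ½ρv² is constant, so P_low − P_up = ½ρ(v_up² − v_low²).
ΔP = ½·0.957·(60.2² − 52.2²) = 430 Pa.

430 Pa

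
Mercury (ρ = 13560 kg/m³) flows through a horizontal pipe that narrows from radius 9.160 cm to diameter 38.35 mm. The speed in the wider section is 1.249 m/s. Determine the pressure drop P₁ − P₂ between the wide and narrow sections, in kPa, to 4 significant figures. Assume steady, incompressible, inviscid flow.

ΔP ≈ 5497 kPa

Continuity gives A₁v₁ = A₂v₂, so v₂ = (263.6 cm²)/(11.55 cm²) × 1.249 m/s = 28.50 m/s.
With no height change, Bernoulli's equation is P₁ + ½ρv₁² = P₂ + ½ρv₂².
P₁ − P₂ = ½·13560·(28.50² − 1.249²) = ½·13560·810.8 = 5497000 Pa.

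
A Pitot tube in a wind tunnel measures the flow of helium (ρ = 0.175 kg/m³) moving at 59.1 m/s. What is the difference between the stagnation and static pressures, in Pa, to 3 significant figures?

ΔP ≈ 306 Pa

At the stagnation point the flow is brought to rest, so Bernoulli gives P_stag − P_static = ½ρv².
ΔP = ½·0.175·59.1² = 306 Pa.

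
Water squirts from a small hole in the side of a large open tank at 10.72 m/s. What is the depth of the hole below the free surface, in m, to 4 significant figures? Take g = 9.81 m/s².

For a small hole in a large open tank, ½v² = gh, giving h = v²/(2g).
h = 10.72²/(2·9.81) = 114.9/19.62 = 5.857 m.

5.857 m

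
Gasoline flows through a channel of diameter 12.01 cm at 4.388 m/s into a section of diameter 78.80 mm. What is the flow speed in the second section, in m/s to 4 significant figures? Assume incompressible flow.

Continuity gives A₁v₁ = A₂v₂, so v₂ = (113.3 cm²)/(48.77 cm²) × 4.388 m/s = 10.19 m/s.

10.19 m/s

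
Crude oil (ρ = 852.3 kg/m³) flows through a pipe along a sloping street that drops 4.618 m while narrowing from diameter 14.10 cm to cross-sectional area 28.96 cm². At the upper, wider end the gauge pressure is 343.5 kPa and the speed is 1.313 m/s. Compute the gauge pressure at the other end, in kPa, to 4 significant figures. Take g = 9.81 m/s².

Continuity gives A₁v₁ = A₂v₂, so v₂ = (156.1 cm²)/(28.96 cm²) × 1.313 m/s = 7.079 m/s.
Applying Bernoulli between the two ends and solving for P₂: P₂ = P₁ + ½ρ(v₁² − v₂²) − ρgΔh.
P₂ = 343500 + ½·852.3·(1.313² − 7.079²) − 852.3·9.81·(−4.618) = 343500 + (-20620) − (-38610) = 361500 Pa.

361.5 kPa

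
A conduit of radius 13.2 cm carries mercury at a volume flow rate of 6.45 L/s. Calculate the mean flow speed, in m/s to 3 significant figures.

Q = 6.45 L/s = 0.00645 m³/s.
v = Q/A = 0.00645 / 0.0547 = 0.118 m/s.

0.118 m/s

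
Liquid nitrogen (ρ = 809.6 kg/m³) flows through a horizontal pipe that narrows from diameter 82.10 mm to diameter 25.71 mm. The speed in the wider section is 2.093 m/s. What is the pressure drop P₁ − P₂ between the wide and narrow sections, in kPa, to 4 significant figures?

By continuity, v₂ = v₁·A₁/A₂ = 2.093·(52.94/5.192) = 21.34 m/s.
Bernoulli (h₁ = h₂): P₁ − P₂ = ½ρ(v₂² − v₁²).
P₁ − P₂ = ½·809.6·(21.34² − 2.093²) = ½·809.6·451.1 = 182600 Pa.

ΔP ≈ 182.6 kPa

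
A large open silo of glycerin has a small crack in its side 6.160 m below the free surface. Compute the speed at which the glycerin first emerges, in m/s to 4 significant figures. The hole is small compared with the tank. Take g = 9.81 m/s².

With the surface at rest and both surface and jet at atmospheric pressure, Bernoulli gives ρg h = ½ρv², so v = √(2gh) = √(2·9.81·6.160) = 10.99 m/s.

v ≈ 10.99 m/s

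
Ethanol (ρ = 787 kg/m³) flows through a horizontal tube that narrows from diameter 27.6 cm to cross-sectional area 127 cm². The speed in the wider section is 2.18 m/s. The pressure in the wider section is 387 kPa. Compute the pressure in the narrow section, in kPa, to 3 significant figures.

347 kPa

Continuity gives A₁v₁ = A₂v₂, so v₂ = (598 cm²)/(127 cm²) × 2.18 m/s = 10.3 m/s.
The pipe is horizontal, so Bernoulli reduces to P₁ + ½ρv₁² = P₂ + ½ρv₂².
P₂ = P₁ − ½ρ(v₂² − v₁²) = 387000 − ½·787·(10.3² − 2.18²) = 387000 − 39600 = 347000 Pa.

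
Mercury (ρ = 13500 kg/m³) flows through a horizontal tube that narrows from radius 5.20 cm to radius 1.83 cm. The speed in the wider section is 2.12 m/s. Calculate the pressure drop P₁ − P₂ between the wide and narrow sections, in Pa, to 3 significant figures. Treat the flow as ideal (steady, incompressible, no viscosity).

ΔP ≈ 1950000 Pa

Mass conservation (A₁v₁ = A₂v₂) gives v₂ = 2.12 × 84.9/10.5 = 17.1 m/s.
The pipe is horizontal, so Bernoulli reduces to P₁ + ½ρv₁² = P₂ + ½ρv₂².
P₁ − P₂ = ½·13500·(17.1² − 2.12²) = ½·13500·289 = 1950000 Pa.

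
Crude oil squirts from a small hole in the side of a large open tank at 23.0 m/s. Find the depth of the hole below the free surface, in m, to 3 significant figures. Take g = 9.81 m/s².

h = 27.0 m

Torricelli: v = √(2gh), so h = v²/(2g).
h = 23.0²/(2·9.81) = 529/19.62 = 27.0 m.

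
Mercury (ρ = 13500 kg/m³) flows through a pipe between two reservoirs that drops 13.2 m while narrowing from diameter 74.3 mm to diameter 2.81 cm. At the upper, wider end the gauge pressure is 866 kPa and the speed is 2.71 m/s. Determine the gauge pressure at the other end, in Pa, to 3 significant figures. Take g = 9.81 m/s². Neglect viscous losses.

P₂ ≈ 241000 Pa

The volume flow rate is constant, so v₂ = (A₁/A₂)v₁ = (43.4/6.20)·2.71 = 18.9 m/s.
Applying Bernoulli between the two ends and solving for P₂: P₂ = P₁ + ½ρ(v₁² − v₂²) − ρgΔh.
P₂ = 866000 + ½·13500·(2.71² − 18.9²) − 13500·9.81·(−13.2) = 866000 + (-2370000) − (-1750000) = 241000 Pa.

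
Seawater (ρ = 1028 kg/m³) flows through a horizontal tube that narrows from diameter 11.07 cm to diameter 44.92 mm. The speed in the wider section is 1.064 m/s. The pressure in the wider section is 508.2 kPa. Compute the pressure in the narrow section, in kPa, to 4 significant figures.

Mass conservation (A₁v₁ = A₂v₂) gives v₂ = 1.064 × 96.25/15.85 = 6.462 m/s.
Bernoulli (h₁ = h₂): P₁ − P₂ = ½ρ(v₂² − v₁²).
P₂ = P₁ − ½ρ(v₂² − v₁²) = 508200 − ½·1028·(6.462² − 1.064²) = 508200 − 20880 = 487300 Pa.

P₂ ≈ 487.3 kPa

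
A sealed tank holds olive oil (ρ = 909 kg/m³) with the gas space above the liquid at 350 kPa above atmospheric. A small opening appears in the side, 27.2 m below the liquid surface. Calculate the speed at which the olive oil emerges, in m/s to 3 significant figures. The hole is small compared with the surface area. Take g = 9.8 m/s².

v = 36.1 m/s

Take point 1 at the surface (v₁ ≈ 0) and point 2 at the hole (at atmospheric pressure). Bernoulli: P₁ + ρg h = P_atm + ½ρv₂².
With P₁ − P_atm = 350000 Pa, v₂ = √(2gh + 2ΔP/ρ) = √(2·9.8·27.2 + 2·350000/909) = 36.1 m/s.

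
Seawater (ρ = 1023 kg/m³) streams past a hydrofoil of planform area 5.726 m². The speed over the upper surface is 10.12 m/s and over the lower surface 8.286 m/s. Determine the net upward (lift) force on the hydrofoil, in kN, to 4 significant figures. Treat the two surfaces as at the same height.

F = 98.87 kN

The faster flow above has the lower pressure; Bernoulli (same height) gives ΔP = ½ρ(v_up² − v_low²).
ΔP = ½·1023·(10.12² − 8.286²) = 17270 Pa.
Lift = ΔP · A = 17270 × 5.726 = 98870 N.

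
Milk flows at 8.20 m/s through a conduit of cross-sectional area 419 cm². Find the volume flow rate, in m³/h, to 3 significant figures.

Q = 1240 m³/h

Q = A·v = 0.0419 m² × 8.20 m/s = 0.344 m³/s.
Converting: 0.344 m³/s × 3600 = 1240 m³/h.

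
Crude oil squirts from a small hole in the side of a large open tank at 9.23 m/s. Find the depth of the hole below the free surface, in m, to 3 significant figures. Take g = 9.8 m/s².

4.35 m

For a small hole in a large open tank, ½v² = gh, giving h = v²/(2g).
h = 9.23²/(2·9.8) = 85.2/19.60 = 4.35 m.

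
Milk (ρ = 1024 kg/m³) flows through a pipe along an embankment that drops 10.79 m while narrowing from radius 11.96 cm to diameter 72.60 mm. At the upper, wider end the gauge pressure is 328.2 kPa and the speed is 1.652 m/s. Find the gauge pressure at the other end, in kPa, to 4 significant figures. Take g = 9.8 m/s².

Continuity gives A₁v₁ = A₂v₂, so v₂ = (449.4 cm²)/(41.40 cm²) × 1.652 m/s = 17.93 m/s.
Applying Bernoulli between the two ends and solving for P₂: P₂ = P₁ + ½ρ(v₁² − v₂²) − ρgΔh.
P₂ = 328200 + ½·1024·(1.652² − 17.93²) − 1024·9.8·(−10.79) = 328200 + (-163300) − (-108300) = 273200 Pa.

273.2 kPa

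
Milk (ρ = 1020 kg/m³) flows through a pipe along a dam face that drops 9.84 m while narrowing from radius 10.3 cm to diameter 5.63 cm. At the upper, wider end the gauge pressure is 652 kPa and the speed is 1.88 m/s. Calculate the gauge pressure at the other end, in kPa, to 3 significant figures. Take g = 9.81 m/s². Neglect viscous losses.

P₂ ≈ 429 kPa

Mass conservation (A₁v₁ = A₂v₂) gives v₂ = 1.88 × 333/24.9 = 25.2 m/s.
Energy conservation along the streamline gives P₂ = P₁ − ½ρ(v₂² − v₁²) − ρg(h₂ − h₁).
P₂ = 652000 + ½·1020·(1.88² − 25.2²) − 1020·9.81·(−9.84) = 652000 + (-321000) − (-98500) = 429000 Pa.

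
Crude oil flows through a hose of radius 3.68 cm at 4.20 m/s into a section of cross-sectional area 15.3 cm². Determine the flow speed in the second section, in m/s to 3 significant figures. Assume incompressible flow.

11.7 m/s

Mass conservation (A₁v₁ = A₂v₂) gives v₂ = 4.20 × 42.5/15.3 = 11.7 m/s.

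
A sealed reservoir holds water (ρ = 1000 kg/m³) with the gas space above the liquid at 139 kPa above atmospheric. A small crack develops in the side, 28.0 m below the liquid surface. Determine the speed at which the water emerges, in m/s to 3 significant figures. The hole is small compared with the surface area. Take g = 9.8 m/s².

28.8 m/s

Take point 1 at the surface (v₁ ≈ 0) and point 2 at the hole (at atmospheric pressure). Bernoulli: P₁ + ρg h = P_atm + ½ρv₂².
With P₁ − P_atm = 139000 Pa, v₂ = √(2gh + 2ΔP/ρ) = √(2·9.8·28.0 + 2·139000/1000) = 28.8 m/s.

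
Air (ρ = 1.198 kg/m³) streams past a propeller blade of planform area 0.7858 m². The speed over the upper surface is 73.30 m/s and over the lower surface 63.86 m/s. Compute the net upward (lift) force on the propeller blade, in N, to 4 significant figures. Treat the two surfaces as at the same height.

609.5 N

The faster flow above has the lower pressure; Bernoulli (same height) gives ΔP = ½ρ(v_up² − v_low²).
ΔP = ½·1.198·(73.30² − 63.86²) = 775.6 Pa.
Lift = ΔP · A = 775.6 × 0.7858 = 609.5 N.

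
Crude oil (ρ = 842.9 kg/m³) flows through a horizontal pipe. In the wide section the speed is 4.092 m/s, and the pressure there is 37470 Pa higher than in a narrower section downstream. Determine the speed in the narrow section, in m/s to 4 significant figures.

v₂ ≈ 10.28 m/s

With h₁ = h₂, rearranging Bernoulli gives v₂ = √(v₁² + 2ΔP/ρ).
v₂ = √(4.092² + 2·37470/842.9) = √(16.74 + 88.91) = 10.28 m/s.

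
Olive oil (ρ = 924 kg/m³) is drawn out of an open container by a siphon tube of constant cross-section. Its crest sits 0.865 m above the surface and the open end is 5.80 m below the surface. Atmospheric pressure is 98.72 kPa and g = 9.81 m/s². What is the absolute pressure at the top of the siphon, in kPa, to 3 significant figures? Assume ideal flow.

The outlet speed comes from Torricelli: v = √(2g·5.80) = 10.7 m/s.
The bore is uniform, so the speed at the crest is the same v. Bernoulli surface→crest: P_atm = P_top + ½ρv² + ρg·h_top.
P_top = 98720 − ½·924·10.7² − 924·9.81·0.865 = 38300 Pa.

P_top ≈ 38.3 kPa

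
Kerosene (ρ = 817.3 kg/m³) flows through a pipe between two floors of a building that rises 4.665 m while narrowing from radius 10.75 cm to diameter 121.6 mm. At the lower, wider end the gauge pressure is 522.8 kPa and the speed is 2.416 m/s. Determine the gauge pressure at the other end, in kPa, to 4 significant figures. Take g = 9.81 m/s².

Mass conservation (A₁v₁ = A₂v₂) gives v₂ = 2.416 × 363.1/116.1 = 7.553 m/s.
Energy conservation along the streamline gives P₂ = P₁ − ½ρ(v₂² − v₁²) − ρg(h₂ − h₁).
P₂ = 522800 + ½·817.3·(2.416² − 7.553²) − 817.3·9.81·(+4.665) = 522800 + (-20930) − (37400) = 464500 Pa.

464.5 kPa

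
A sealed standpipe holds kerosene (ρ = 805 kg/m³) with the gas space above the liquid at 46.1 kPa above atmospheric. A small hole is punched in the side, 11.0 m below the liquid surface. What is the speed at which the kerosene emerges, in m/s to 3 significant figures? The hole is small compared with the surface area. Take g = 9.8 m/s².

Take point 1 at the surface (v₁ ≈ 0) and point 2 at the hole (at atmospheric pressure). Bernoulli: P₁ + ρg h = P_atm + ½ρv₂².
With P₁ − P_atm = 46100 Pa, v₂ = √(2gh + 2ΔP/ρ) = √(2·9.8·11.0 + 2·46100/805) = 18.2 m/s.

v ≈ 18.2 m/s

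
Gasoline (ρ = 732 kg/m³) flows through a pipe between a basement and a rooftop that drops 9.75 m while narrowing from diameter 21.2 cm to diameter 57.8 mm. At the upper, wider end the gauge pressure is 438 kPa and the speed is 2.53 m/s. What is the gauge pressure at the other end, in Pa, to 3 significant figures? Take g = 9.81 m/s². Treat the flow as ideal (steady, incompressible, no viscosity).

P₂ ≈ 86400 Pa

Continuity gives A₁v₁ = A₂v₂, so v₂ = (353 cm²)/(26.2 cm²) × 2.53 m/s = 34.0 m/s.
Energy conservation along the streamline gives P₂ = P₁ − ½ρ(v₂² − v₁²) − ρg(h₂ − h₁).
P₂ = 438000 + ½·732·(2.53² − 34.0²) − 732·9.81·(−9.75) = 438000 + (-422000) − (-70000) = 86400 Pa.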